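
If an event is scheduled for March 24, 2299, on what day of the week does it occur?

Friday

Doomsday rule: the anchor day for the 2200s is Friday. For year 99: 99÷12 = 8 r 3, and 3÷4 = 0, so 8+3+0 = 11.
Friday + 11 ≡ Tuesday — that's 2299's doomsday.
In March the doomsday date is Mar 14.
Mar 24 is 10 days after Mar 14; 10 mod 7 = 3, so Tuesday + 3 = Friday.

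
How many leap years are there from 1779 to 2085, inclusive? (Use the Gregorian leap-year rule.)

Multiples of 4 in [1779,2085]: 77.
Of those, multiples of 100: 3 (not leap unless ÷400).
Multiples of 400: 1.
Leap years = 77 − 3 + 1 = 75.

75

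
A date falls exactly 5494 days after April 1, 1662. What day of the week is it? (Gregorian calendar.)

First find the weekday of Apr 1, 1662. Doomsday rule: the anchor day for the 1600s is Tuesday. For year 62: 62÷12 = 5 r 2, and 2÷4 = 0, so 5+2+0 = 7.
Tuesday + 7 ≡ Tuesday — that's 1662's doomsday.
In April the doomsday date is Apr 4.
Apr 1 is 3 days before Apr 4; 3 mod 7 = 3, so Tuesday − 3 = Saturday.
5494 mod 7 = 6, so 5494 days after a Saturday is Saturday + 6 = Friday.

Friday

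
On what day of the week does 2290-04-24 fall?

Doomsday rule: the anchor day for the 2200s is Friday. For year 90: 90÷12 = 7 r 6, and 6÷4 = 1, so 7+6+1 = 14.
Friday + 14 ≡ Friday — that's 2290's doomsday.
In April the doomsday date is Apr 4.
Apr 24 is 20 days after Apr 4; 20 mod 7 = 6, so Friday + 6 = Thursday.

Thursday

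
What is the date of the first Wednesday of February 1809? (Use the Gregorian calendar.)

February 1, 1809

February 1, 1809 is a Wednesday.
The first Wednesday is therefore February 1 (same day).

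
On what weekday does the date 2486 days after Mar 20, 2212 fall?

First find the weekday of Mar 20, 2212. Doomsday rule: the anchor day for the 2200s is Friday. For year 12: 12÷12 = 1 r 0, and 0÷4 = 0, so 1+0+0 = 1.
Friday + 1 ≡ Saturday — that's 2212's doomsday.
In March the doomsday date is Mar 14.
Mar 20 is 6 days after Mar 14; 6 mod 7 = 6, so Saturday + 6 = Friday.
2486 mod 7 = 1, so 2486 days after a Friday is Friday + 1 = Saturday.

Saturday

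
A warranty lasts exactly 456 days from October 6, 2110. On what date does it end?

+365 (one year) → Oct 6, 2111 (91 left).
Oct has 31 days: +26 → Nov 1, 2111 (65 left).
Nov has 30 days: +30 → Dec 1, 2111 (35 left).
Dec has 31 days: +31 → Jan 1, 2112 (4 left).
+4 → Jan 5, 2112.

January 5, 2112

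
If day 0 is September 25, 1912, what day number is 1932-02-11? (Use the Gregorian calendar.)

Sep 25, 1912 → Sep 25, 1913: 365 days.
Sep 25, 1913 → Sep 25, 1914: 365 days.
Sep 25, 1914 → Sep 25, 1915: 365 days.
Sep 25, 1915 → Sep 25, 1916: 366 days (Feb 29, 1916 is in that span).
Sep 25, 1916 → Sep 25, 1917: 365 days.
Sep 25, 1917 → Sep 25, 1918: 365 days.
Sep 25, 1918 → Sep 25, 1919: 365 days.
Sep 25, 1919 → Sep 25, 1920: 366 days (Feb 29, 1920 is in that span).
Sep 25, 1920 → Sep 25, 1921: 365 days.
Sep 25, 1921 → Sep 25, 1922: 365 days.
Sep 25, 1922 → Sep 25, 1923: 365 days.
Sep 25, 1923 → Sep 25, 1924: 366 days (Feb 29, 1924 is in that span).
Sep 25, 1924 → Sep 25, 1925: 365 days.
Sep 25, 1925 → Sep 25, 1926: 365 days.
Sep 25, 1926 → Sep 25, 1927: 365 days.
Sep 25, 1927 → Sep 25, 1928: 366 days (Feb 29, 1928 is in that span).
Sep 25, 1928 → Sep 25, 1929: 365 days.
Sep 25, 1929 → Sep 25, 1930: 365 days.
Sep 25, 1930 → Sep 25, 1931: 365 days.
Sep 25, 1931 → Oct 25, 1931: 30 days (September has 30).
Oct 25, 1931 → Nov 25, 1931: 31 days (October has 31).
Nov 25, 1931 → Dec 25, 1931: 30 days (November has 30).
Dec 25, 1931 → Jan 25, 1932: 31 days (December has 31).
Jan 25, 1932 → Feb 11, 1932: 17 days.
Total: 7078 days.

7078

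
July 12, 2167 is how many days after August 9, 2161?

2163

Aug 9, 2161 → Aug 9, 2162: 365 days.
Aug 9, 2162 → Aug 9, 2163: 365 days.
Aug 9, 2163 → Aug 9, 2164: 366 days (Feb 29, 2164 is in that span).
Aug 9, 2164 → Aug 9, 2165: 365 days.
Aug 9, 2165 → Aug 9, 2166: 365 days.
Aug 9, 2166 → Sep 9, 2166: 31 days (August has 31).
Sep 9, 2166 → Oct 9, 2166: 30 days (September has 30).
Oct 9, 2166 → Nov 9, 2166: 31 days (October has 31).
Nov 9, 2166 → Dec 9, 2166: 30 days (November has 30).
Dec 9, 2166 → Jan 9, 2167: 31 days (December has 31).
Jan 9, 2167 → Feb 9, 2167: 31 days (January has 31).
Feb 9, 2167 → Mar 9, 2167: 28 days (February has 28).
Mar 9, 2167 → Apr 9, 2167: 31 days (March has 31).
Apr 9, 2167 → May 9, 2167: 30 days (April has 30).
May 9, 2167 → Jun 9, 2167: 31 days (May has 31).
Jun 9, 2167 → Jul 9, 2167: 30 days (June has 30).
Jul 9, 2167 → Jul 12, 2167: 3 days.
Total: 2163 days.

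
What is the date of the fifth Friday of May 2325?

May 1, 2325 is a Friday.
The first Friday is therefore May 1 (same day).
The fifth Friday is 1 + 4×7 = May 29.

May 29, 2325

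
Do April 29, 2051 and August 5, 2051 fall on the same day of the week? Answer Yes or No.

Yes

From Apr 29, 2051 to Aug 5, 2051 is 98 days.
98 mod 7 = 0, so they are the same weekday.
(Apr 29, 2051 is a Saturday; Aug 5, 2051 is a Saturday.)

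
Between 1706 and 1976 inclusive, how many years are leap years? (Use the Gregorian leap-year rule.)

66

Multiples of 4 in [1706,1976]: 68.
Of those, multiples of 100: 2 (not leap unless ÷400).
Multiples of 400: 0.
Leap years = 68 − 2 + 0 = 66.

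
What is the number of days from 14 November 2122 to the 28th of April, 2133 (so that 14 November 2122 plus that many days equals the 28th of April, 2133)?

Nov 14, 2122 → Nov 14, 2123: 365 days.
Nov 14, 2123 → Nov 14, 2124: 366 days (Feb 29, 2124 is in that span).
Nov 14, 2124 → Nov 14, 2125: 365 days.
Nov 14, 2125 → Nov 14, 2126: 365 days.
Nov 14, 2126 → Nov 14, 2127: 365 days.
Nov 14, 2127 → Nov 14, 2128: 366 days (Feb 29, 2128 is in that span).
Nov 14, 2128 → Nov 14, 2129: 365 days.
Nov 14, 2129 → Nov 14, 2130: 365 days.
Nov 14, 2130 → Nov 14, 2131: 365 days.
Nov 14, 2131 → Nov 14, 2132: 366 days (Feb 29, 2132 is in that span).
Nov 14, 2132 → Dec 14, 2132: 30 days (November has 30).
Dec 14, 2132 → Jan 14, 2133: 31 days (December has 31).
Jan 14, 2133 → Feb 14, 2133: 31 days (January has 31).
Feb 14, 2133 → Mar 14, 2133: 28 days (February has 28).
Mar 14, 2133 → Apr 14, 2133: 31 days (March has 31).
Apr 14, 2133 → Apr 28, 2133: 14 days.
Total: 3818 days.

3818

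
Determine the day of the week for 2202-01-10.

January 1, 2202 is a Friday.
Jan 1, 2202 → Jan 10, 2202: 9 days.
Total: 9 days.
9 mod 7 = 2, so Friday + 2 = Sunday.

Sunday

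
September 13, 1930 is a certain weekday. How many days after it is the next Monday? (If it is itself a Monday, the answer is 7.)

Sep 13, 1930 is a Saturday.
From Saturday to the next Monday is 2 days.

2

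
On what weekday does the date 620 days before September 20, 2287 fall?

Friday

Sep 20, 2287 is a Tuesday.
620 mod 7 = 4, so 620 days before a Tuesday is Tuesday − 4 = Friday.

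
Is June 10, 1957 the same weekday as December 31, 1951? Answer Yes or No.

Yes

From Dec 31, 1951 to Jun 10, 1957 is 1988 days.
1988 mod 7 = 0, so they are the same weekday.
(Dec 31, 1951 is a Monday; Jun 10, 1957 is a Monday.)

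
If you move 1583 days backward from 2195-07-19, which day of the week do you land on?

Saturday

First find the weekday of Jul 19, 2195. Doomsday rule: the anchor day for the 2100s is Sunday. For year 95: 95÷12 = 7 r 11, and 11÷4 = 2, so 7+11+2 = 20.
Sunday + 20 ≡ Saturday — that's 2195's doomsday.
In July the doomsday date is Jul 11.
Jul 19 is 8 days after Jul 11; 8 mod 7 = 1, so Saturday + 1 = Sunday.
1583 mod 7 = 1, so 1583 days before a Sunday is Sunday − 1 = Saturday.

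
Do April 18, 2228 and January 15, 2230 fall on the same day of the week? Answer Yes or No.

From Apr 18, 2228 to Jan 15, 2230 is 637 days.
637 mod 7 = 0, so they are the same weekday.
(Apr 18, 2228 is a Friday; Jan 15, 2230 is a Friday.)

Yes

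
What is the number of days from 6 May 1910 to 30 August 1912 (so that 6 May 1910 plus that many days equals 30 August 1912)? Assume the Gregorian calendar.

May 6, 1910 → May 6, 1911: 365 days.
May 6, 1911 → May 6, 1912: 366 days (Feb 29, 1912 is in that span).
May 6, 1912 → Jun 6, 1912: 31 days (May has 31).
Jun 6, 1912 → Jul 6, 1912: 30 days (June has 30).
Jul 6, 1912 → Aug 6, 1912: 31 days (July has 31).
Aug 6, 1912 → Aug 30, 1912: 24 days.
Total: 847 days.

847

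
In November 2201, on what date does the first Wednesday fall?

November 1, 2201 is a Sunday.
The first Wednesday is therefore November 4 (3 days later).

November 4, 2201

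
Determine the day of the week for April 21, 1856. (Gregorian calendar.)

Monday

Doomsday rule: the anchor day for the 1800s is Friday. For year 56: 56÷12 = 4 r 8, and 8÷4 = 2, so 4+8+2 = 14.
Friday + 14 ≡ Friday — that's 1856's doomsday.
In April the doomsday date is Apr 4.
Apr 21 is 17 days after Apr 4; 17 mod 7 = 3, so Friday + 3 = Monday.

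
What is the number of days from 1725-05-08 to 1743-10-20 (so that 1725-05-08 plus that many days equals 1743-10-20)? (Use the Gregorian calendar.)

6739

May 8, 1725 → May 8, 1726: 365 days.
May 8, 1726 → May 8, 1727: 365 days.
May 8, 1727 → May 8, 1728: 366 days (Feb 29, 1728 is in that span).
May 8, 1728 → May 8, 1729: 365 days.
May 8, 1729 → May 8, 1730: 365 days.
May 8, 1730 → May 8, 1731: 365 days.
May 8, 1731 → May 8, 1732: 366 days (Feb 29, 1732 is in that span).
May 8, 1732 → May 8, 1733: 365 days.
May 8, 1733 → May 8, 1734: 365 days.
May 8, 1734 → May 8, 1735: 365 days.
May 8, 1735 → May 8, 1736: 366 days (Feb 29, 1736 is in that span).
May 8, 1736 → May 8, 1737: 365 days.
May 8, 1737 → May 8, 1738: 365 days.
May 8, 1738 → May 8, 1739: 365 days.
May 8, 1739 → May 8, 1740: 366 days (Feb 29, 1740 is in that span).
May 8, 1740 → May 8, 1741: 365 days.
May 8, 1741 → May 8, 1742: 365 days.
May 8, 1742 → May 8, 1743: 365 days.
May 8, 1743 → Jun 8, 1743: 31 days (May has 31).
Jun 8, 1743 → Jul 8, 1743: 30 days (June has 30).
Jul 8, 1743 → Aug 8, 1743: 31 days (July has 31).
Aug 8, 1743 → Sep 8, 1743: 31 days (August has 31).
Sep 8, 1743 → Oct 8, 1743: 30 days (September has 30).
Oct 8, 1743 → Oct 20, 1743: 12 days.
Total: 6739 days.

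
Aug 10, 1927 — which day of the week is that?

Wednesday

Doomsday rule: the anchor day for the 1900s is Wednesday. For year 27: 27÷12 = 2 r 3, and 3÷4 = 0, so 2+3+0 = 5.
Wednesday + 5 ≡ Monday — that's 1927's doomsday.
In August the doomsday date is Aug 8.
Aug 10 is 2 days after Aug 8; 2 mod 7 = 2, so Monday + 2 = Wednesday.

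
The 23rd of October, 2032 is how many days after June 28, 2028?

1578

Jun 28, 2028 → Jun 28, 2029: 365 days.
Jun 28, 2029 → Jun 28, 2030: 365 days.
Jun 28, 2030 → Jun 28, 2031: 365 days.
Jun 28, 2031 → Jun 28, 2032: 366 days (Feb 29, 2032 is in that span).
Jun 28, 2032 → Jul 28, 2032: 30 days (June has 30).
Jul 28, 2032 → Aug 28, 2032: 31 days (July has 31).
Aug 28, 2032 → Sep 28, 2032: 31 days (August has 31).
Sep 28, 2032 → Oct 23, 2032: 25 days.
Total: 1578 days.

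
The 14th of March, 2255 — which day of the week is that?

Wednesday

Doomsday rule: the anchor day for the 2200s is Friday. For year 55: 55÷12 = 4 r 7, and 7÷4 = 1, so 4+7+1 = 12.
Friday + 12 ≡ Wednesday — that's 2255's doomsday.
In March the doomsday date is Mar 14.
Mar 14 is the doomsday itself: Wednesday.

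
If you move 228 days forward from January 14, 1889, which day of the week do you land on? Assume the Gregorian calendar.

First find the weekday of Jan 14, 1889. Doomsday rule: the anchor day for the 1800s is Friday. For year 89: 89÷12 = 7 r 5, and 5÷4 = 1, so 7+5+1 = 13.
Friday + 13 ≡ Thursday — that's 1889's doomsday.
In January the doomsday date is Jan 3 (1889 is not a leap year).
Jan 14 is 11 days after Jan 3; 11 mod 7 = 4, so Thursday + 4 = Monday.
228 mod 7 = 4, so 228 days after a Monday is Monday + 4 = Friday.

Friday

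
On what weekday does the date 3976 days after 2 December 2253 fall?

First find the weekday of Dec 2, 2253. Doomsday rule: the anchor day for the 2200s is Friday. For year 53: 53÷12 = 4 r 5, and 5÷4 = 1, so 4+5+1 = 10.
Friday + 10 ≡ Monday — that's 2253's doomsday.
In December the doomsday date is Dec 12.
Dec 2 is 10 days before Dec 12; 10 mod 7 = 3, so Monday − 3 = Friday.
3976 mod 7 = 0, so 3976 days after a Friday is Friday + 0 = Friday.

Friday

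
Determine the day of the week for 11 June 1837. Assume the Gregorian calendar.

Doomsday rule: the anchor day for the 1800s is Friday. For year 37: 37÷12 = 3 r 1, and 1÷4 = 0, so 3+1+0 = 4.
Friday + 4 ≡ Tuesday — that's 1837's doomsday.
In June the doomsday date is Jun 6.
Jun 11 is 5 days after Jun 6; 5 mod 7 = 5, so Tuesday + 5 = Sunday.

Sunday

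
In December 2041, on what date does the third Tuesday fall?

December 17, 2041

December 1, 2041 is a Sunday.
The first Tuesday is therefore December 3 (2 days later).
The third Tuesday is 3 + 2×7 = December 17.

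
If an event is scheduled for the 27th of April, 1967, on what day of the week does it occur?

Doomsday rule: the anchor day for the 1900s is Wednesday. For year 67: 67÷12 = 5 r 7, and 7÷4 = 1, so 5+7+1 = 13.
Wednesday + 13 ≡ Tuesday — that's 1967's doomsday.
In April the doomsday date is Apr 4.
Apr 27 is 23 days after Apr 4; 23 mod 7 = 2, so Tuesday + 2 = Thursday.

Thursday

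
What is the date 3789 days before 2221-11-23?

−365 (one year) → Nov 23, 2220 (3424 left).
−366 (one year; includes Feb 29, 2220) → Nov 23, 2219 (3058 left).
−365 (one year) → Nov 23, 2218 (2693 left).
−365 (one year) → Nov 23, 2217 (2328 left).
−365 (one year) → Nov 23, 2216 (1963 left).
−366 (one year; includes Feb 29, 2216) → Nov 23, 2215 (1597 left).
−365 (one year) → Nov 23, 2214 (1232 left).
−365 (one year) → Nov 23, 2213 (867 left).
−365 (one year) → Nov 23, 2212 (502 left).
−366 (one year; includes Feb 29, 2212) → Nov 23, 2211 (136 left).
−23 → Oct 31, 2211 (end of Oct, 31 days; 113 left).
−31 → Sep 30, 2211 (end of Sep, 30 days; 82 left).
−30 → Aug 31, 2211 (end of Aug, 31 days; 52 left).
−31 → Jul 31, 2211 (end of Jul, 31 days; 21 left).
−21 → Jul 10, 2211.

July 10, 2211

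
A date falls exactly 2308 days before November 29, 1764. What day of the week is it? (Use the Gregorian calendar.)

First find the weekday of Nov 29, 1764. Doomsday rule: the anchor day for the 1700s is Sunday. For year 64: 64÷12 = 5 r 4, and 4÷4 = 1, so 5+4+1 = 10.
Sunday + 10 ≡ Wednesday — that's 1764's doomsday.
In November the doomsday date is Nov 7.
Nov 29 is 22 days after Nov 7; 22 mod 7 = 1, so Wednesday + 1 = Thursday.
2308 mod 7 = 5, so 2308 days before a Thursday is Thursday − 5 = Saturday.

Saturday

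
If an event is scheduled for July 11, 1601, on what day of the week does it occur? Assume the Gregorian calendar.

Doomsday rule: the anchor day for the 1600s is Tuesday. For year 01: 1÷12 = 0 r 1, and 1÷4 = 0, so 0+1+0 = 1.
Tuesday + 1 ≡ Wednesday — that's 1601's doomsday.
In July the doomsday date is Jul 11.
Jul 11 is the doomsday itself: Wednesday.

Wednesday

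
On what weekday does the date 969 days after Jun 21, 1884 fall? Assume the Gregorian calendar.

Tuesday

First find the weekday of Jun 21, 1884. Doomsday rule: the anchor day for the 1800s is Friday. For year 84: 84÷12 = 7 r 0, and 0÷4 = 0, so 7+0+0 = 7.
Friday + 7 ≡ Friday — that's 1884's doomsday.
In June the doomsday date is Jun 6.
Jun 21 is 15 days after Jun 6; 15 mod 7 = 1, so Friday + 1 = Saturday.
969 mod 7 = 3, so 969 days after a Saturday is Saturday + 3 = Tuesday.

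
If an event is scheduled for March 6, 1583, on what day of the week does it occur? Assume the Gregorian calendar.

Doomsday rule: the anchor day for the 1500s is Wednesday. For year 83: 83÷12 = 6 r 11, and 11÷4 = 2, so 6+11+2 = 19.
Wednesday + 19 ≡ Monday — that's 1583's doomsday.
In March the doomsday date is Mar 14.
Mar 6 is 8 days before Mar 14; 8 mod 7 = 1, so Monday − 1 = Sunday.

Sunday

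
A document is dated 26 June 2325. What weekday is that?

Doomsday rule: the anchor day for the 2300s is Wednesday. For year 25: 25÷12 = 2 r 1, and 1÷4 = 0, so 2+1+0 = 3.
Wednesday + 3 ≡ Saturday — that's 2325's doomsday.
In June the doomsday date is Jun 6.
Jun 26 is 20 days after Jun 6; 20 mod 7 = 6, so Saturday + 6 = Friday.

Friday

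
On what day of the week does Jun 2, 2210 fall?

Saturday

Doomsday rule: the anchor day for the 2200s is Friday. For year 10: 10÷12 = 0 r 10, and 10÷4 = 2, so 0+10+2 = 12.
Friday + 12 ≡ Wednesday — that's 2210's doomsday.
In June the doomsday date is Jun 6.
Jun 2 is 4 days before Jun 6; 4 mod 7 = 4, so Wednesday − 4 = Saturday.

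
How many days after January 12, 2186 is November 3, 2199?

Jan 12, 2186 → Jan 12, 2187: 365 days.
Jan 12, 2187 → Jan 12, 2188: 365 days.
Jan 12, 2188 → Jan 12, 2189: 366 days (Feb 29, 2188 is in that span).
Jan 12, 2189 → Jan 12, 2190: 365 days.
Jan 12, 2190 → Jan 12, 2191: 365 days.
Jan 12, 2191 → Jan 12, 2192: 365 days.
Jan 12, 2192 → Jan 12, 2193: 366 days (Feb 29, 2192 is in that span).
Jan 12, 2193 → Jan 12, 2194: 365 days.
Jan 12, 2194 → Jan 12, 2195: 365 days.
Jan 12, 2195 → Jan 12, 2196: 365 days.
Jan 12, 2196 → Jan 12, 2197: 366 days (Feb 29, 2196 is in that span).
Jan 12, 2197 → Jan 12, 2198: 365 days.
Jan 12, 2198 → Jan 12, 2199: 365 days.
Jan 12, 2199 → Feb 12, 2199: 31 days (January has 31).
Feb 12, 2199 → Mar 12, 2199: 28 days (February has 28).
Mar 12, 2199 → Apr 12, 2199: 31 days (March has 31).
Apr 12, 2199 → May 12, 2199: 30 days (April has 30).
May 12, 2199 → Jun 12, 2199: 31 days (May has 31).
Jun 12, 2199 → Jul 12, 2199: 30 days (June has 30).
Jul 12, 2199 → Aug 12, 2199: 31 days (July has 31).
Aug 12, 2199 → Sep 12, 2199: 31 days (August has 31).
Sep 12, 2199 → Oct 12, 2199: 30 days (September has 30).
Oct 12, 2199 → Nov 3, 2199: 22 days.
Total: 5043 days.

5043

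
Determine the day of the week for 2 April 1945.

Doomsday rule: the anchor day for the 1900s is Wednesday. For year 45: 45÷12 = 3 r 9, and 9÷4 = 2, so 3+9+2 = 14.
Wednesday + 14 ≡ Wednesday — that's 1945's doomsday.
In April the doomsday date is Apr 4.
Apr 2 is 2 days before Apr 4; 2 mod 7 = 2, so Wednesday − 2 = Monday.

Monday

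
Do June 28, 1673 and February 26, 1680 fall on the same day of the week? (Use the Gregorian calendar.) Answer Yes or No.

No

From Jun 28, 1673 to Feb 26, 1680 is 2434 days.
2434 mod 7 = 5, so they are different weekdays.
(Jun 28, 1673 is a Wednesday; Feb 26, 1680 is a Monday.)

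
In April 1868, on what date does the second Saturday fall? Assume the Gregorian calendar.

April 11, 1868

April 1, 1868 is a Wednesday.
The first Saturday is therefore April 4 (3 days later).
The second Saturday is 4 + 1×7 = April 11.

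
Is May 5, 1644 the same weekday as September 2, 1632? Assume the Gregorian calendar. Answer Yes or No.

From Sep 2, 1632 to May 5, 1644 is 4263 days.
4263 mod 7 = 0, so they are the same weekday.
(Sep 2, 1632 is a Thursday; May 5, 1644 is a Thursday.)

Yes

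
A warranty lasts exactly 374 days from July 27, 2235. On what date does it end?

Jul has 31 days: +5 → Aug 1, 2235 (369 left).
Aug has 31 days: +31 → Sep 1, 2235 (338 left).
Sep has 30 days: +30 → Oct 1, 2235 (308 left).
Oct has 31 days: +31 → Nov 1, 2235 (277 left).
Nov has 30 days: +30 → Dec 1, 2235 (247 left).
Dec has 31 days: +31 → Jan 1, 2236 (216 left).
Jan has 31 days: +31 → Feb 1, 2236 (185 left).
Feb has 29 days: +29 → Mar 1, 2236 (156 left).
Mar has 31 days: +31 → Apr 1, 2236 (125 left).
Apr has 30 days: +30 → May 1, 2236 (95 left).
May has 31 days: +31 → Jun 1, 2236 (64 left).
Jun has 30 days: +30 → Jul 1, 2236 (34 left).
Jul has 31 days: +31 → Aug 1, 2236 (3 left).
+3 → Aug 4, 2236.

August 4, 2236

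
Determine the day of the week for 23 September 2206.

Tuesday

Doomsday rule: the anchor day for the 2200s is Friday. For year 06: 6÷12 = 0 r 6, and 6÷4 = 1, so 0+6+1 = 7.
Friday + 7 ≡ Friday — that's 2206's doomsday.
In September the doomsday date is Sep 5.
Sep 23 is 18 days after Sep 5; 18 mod 7 = 4, so Friday + 4 = Tuesday.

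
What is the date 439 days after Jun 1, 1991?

+366 (one year; includes Feb 29, 1992) → Jun 1, 1992 (73 left).
Jun has 30 days: +30 → Jul 1, 1992 (43 left).
Jul has 31 days: +31 → Aug 1, 1992 (12 left).
+12 → Aug 13, 1992.

August 13, 1992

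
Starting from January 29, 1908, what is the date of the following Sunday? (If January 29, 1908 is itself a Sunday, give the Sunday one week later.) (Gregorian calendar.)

Jan 29, 1908 is a Wednesday.
From Wednesday to the next Sunday is 4 days.
Jan 29, 1908 + 4 = Feb 2, 1908.

February 2, 1908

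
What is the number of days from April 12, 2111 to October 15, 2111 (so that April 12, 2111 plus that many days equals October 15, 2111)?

186

Apr 12, 2111 → May 12, 2111: 30 days (April has 30).
May 12, 2111 → Jun 12, 2111: 31 days (May has 31).
Jun 12, 2111 → Jul 12, 2111: 30 days (June has 30).
Jul 12, 2111 → Aug 12, 2111: 31 days (July has 31).
Aug 12, 2111 → Sep 12, 2111: 31 days (August has 31).
Sep 12, 2111 → Oct 12, 2111: 30 days (September has 30).
Oct 12, 2111 → Oct 15, 2111: 3 days.
Total: 186 days.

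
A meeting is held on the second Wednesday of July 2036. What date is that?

July 1, 2036 is a Tuesday.
The first Wednesday is therefore July 2 (1 days later).
The second Wednesday is 2 + 1×7 = July 9.

July 9, 2036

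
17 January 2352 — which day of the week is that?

Doomsday rule: the anchor day for the 2300s is Wednesday. For year 52: 52÷12 = 4 r 4, and 4÷4 = 1, so 4+4+1 = 9.
Wednesday + 9 ≡ Friday — that's 2352's doomsday.
In January the doomsday date is Jan 4 (2352 is a leap year (divisible by 4)).
Jan 17 is 13 days after Jan 4; 13 mod 7 = 6, so Friday + 6 = Thursday.

Thursday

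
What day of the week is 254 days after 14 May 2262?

First find the weekday of May 14, 2262. Doomsday rule: the anchor day for the 2200s is Friday. For year 62: 62÷12 = 5 r 2, and 2÷4 = 0, so 5+2+0 = 7.
Friday + 7 ≡ Friday — that's 2262's doomsday.
In May the doomsday date is May 9.
May 14 is 5 days after May 9; 5 mod 7 = 5, so Friday + 5 = Wednesday.
254 mod 7 = 2, so 254 days after a Wednesday is Wednesday + 2 = Friday.

Friday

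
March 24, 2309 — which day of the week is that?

Wednesday

Doomsday rule: the anchor day for the 2300s is Wednesday. For year 09: 9÷12 = 0 r 9, and 9÷4 = 2, so 0+9+2 = 11.
Wednesday + 11 ≡ Sunday — that's 2309's doomsday.
In March the doomsday date is Mar 14.
Mar 24 is 10 days after Mar 14; 10 mod 7 = 3, so Sunday + 3 = Wednesday.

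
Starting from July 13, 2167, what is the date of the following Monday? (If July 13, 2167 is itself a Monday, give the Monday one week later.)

Jul 13, 2167 is a Monday.
From Monday to the next Monday is 7 days.
Jul 13, 2167 + 7 = Jul 20, 2167.

July 20, 2167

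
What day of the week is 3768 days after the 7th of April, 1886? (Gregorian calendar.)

Apr 7, 1886 is a Wednesday.
3768 mod 7 = 2, so 3768 days after a Wednesday is Wednesday + 2 = Friday.

Friday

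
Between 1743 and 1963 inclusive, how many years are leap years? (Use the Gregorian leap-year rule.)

Multiples of 4 in [1743,1963]: 55.
Of those, multiples of 100: 2 (not leap unless ÷400).
Multiples of 400: 0.
Leap years = 55 − 2 + 0 = 53.

53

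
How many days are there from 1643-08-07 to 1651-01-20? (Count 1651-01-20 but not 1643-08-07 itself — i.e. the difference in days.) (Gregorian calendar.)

Aug 7, 1643 → Aug 7, 1644: 366 days (Feb 29, 1644 is in that span).
Aug 7, 1644 → Aug 7, 1645: 365 days.
Aug 7, 1645 → Aug 7, 1646: 365 days.
Aug 7, 1646 → Aug 7, 1647: 365 days.
Aug 7, 1647 → Aug 7, 1648: 366 days (Feb 29, 1648 is in that span).
Aug 7, 1648 → Aug 7, 1649: 365 days.
Aug 7, 1649 → Aug 7, 1650: 365 days.
Aug 7, 1650 → Sep 7, 1650: 31 days (August has 31).
Sep 7, 1650 → Oct 7, 1650: 30 days (September has 30).
Oct 7, 1650 → Nov 7, 1650: 31 days (October has 31).
Nov 7, 1650 → Dec 7, 1650: 30 days (November has 30).
Dec 7, 1650 → Jan 7, 1651: 31 days (December has 31).
Jan 7, 1651 → Jan 20, 1651: 13 days.
Total: 2723 days.

2723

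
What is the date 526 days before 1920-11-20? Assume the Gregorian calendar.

−366 (one year; includes Feb 29, 1920) → Nov 20, 1919 (160 left).
−20 → Oct 31, 1919 (end of Oct, 31 days; 140 left).
−31 → Sep 30, 1919 (end of Sep, 30 days; 109 left).
−30 → Aug 31, 1919 (end of Aug, 31 days; 79 left).
−31 → Jul 31, 1919 (end of Jul, 31 days; 48 left).
−31 → Jun 30, 1919 (end of Jun, 30 days; 17 left).
−17 → Jun 13, 1919.

June 13, 1919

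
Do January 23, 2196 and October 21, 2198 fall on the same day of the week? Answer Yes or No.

From Jan 23, 2196 to Oct 21, 2198 is 1002 days.
1002 mod 7 = 1, so they are different weekdays.
(Jan 23, 2196 is a Saturday; Oct 21, 2198 is a Sunday.)

No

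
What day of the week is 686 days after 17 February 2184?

Tuesday

Feb 17, 2184 is a Tuesday.
686 mod 7 = 0, so 686 days after a Tuesday is Tuesday + 0 = Tuesday.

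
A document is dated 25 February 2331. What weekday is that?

Doomsday rule: the anchor day for the 2300s is Wednesday. For year 31: 31÷12 = 2 r 7, and 7÷4 = 1, so 2+7+1 = 10.
Wednesday + 10 ≡ Saturday — that's 2331's doomsday.
In February the doomsday date is Feb 28 (2331 is not a leap year).
Feb 25 is 3 days before Feb 28; 3 mod 7 = 3, so Saturday − 3 = Wednesday.

Wednesday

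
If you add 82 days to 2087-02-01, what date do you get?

Feb has 28 days: +28 → Mar 1, 2087 (54 left).
Mar has 31 days: +31 → Apr 1, 2087 (23 left).
+23 → Apr 24, 2087.

April 24, 2087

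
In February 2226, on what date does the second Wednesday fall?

February 8, 2226

February 1, 2226 is a Wednesday.
The first Wednesday is therefore February 1 (same day).
The second Wednesday is 1 + 1×7 = February 8.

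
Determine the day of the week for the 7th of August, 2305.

Monday

Doomsday rule: the anchor day for the 2300s is Wednesday. For year 05: 5÷12 = 0 r 5, and 5÷4 = 1, so 0+5+1 = 6.
Wednesday + 6 ≡ Tuesday — that's 2305's doomsday.
In August the doomsday date is Aug 8.
Aug 7 is 1 day before Aug 8; 1 mod 7 = 1, so Tuesday − 1 = Monday.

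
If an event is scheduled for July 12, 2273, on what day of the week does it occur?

Doomsday rule: the anchor day for the 2200s is Friday. For year 73: 73÷12 = 6 r 1, and 1÷4 = 0, so 6+1+0 = 7.
Friday + 7 ≡ Friday — that's 2273's doomsday.
In July the doomsday date is Jul 11.
Jul 12 is 1 day after Jul 11; 1 mod 7 = 1, so Friday + 1 = Saturday.

Saturday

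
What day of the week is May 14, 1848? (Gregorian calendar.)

Doomsday rule: the anchor day for the 1800s is Friday. For year 48: 48÷12 = 4 r 0, and 0÷4 = 0, so 4+0+0 = 4.
Friday + 4 ≡ Tuesday — that's 1848's doomsday.
In May the doomsday date is May 9.
May 14 is 5 days after May 9; 5 mod 7 = 5, so Tuesday + 5 = Sunday.

Sunday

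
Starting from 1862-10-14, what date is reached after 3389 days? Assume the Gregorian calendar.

January 24, 1872

+365 (one year) → Oct 14, 1863 (3024 left).
+366 (one year; includes Feb 29, 1864) → Oct 14, 1864 (2658 left).
+365 (one year) → Oct 14, 1865 (2293 left).
+365 (one year) → Oct 14, 1866 (1928 left).
+365 (one year) → Oct 14, 1867 (1563 left).
+366 (one year; includes Feb 29, 1868) → Oct 14, 1868 (1197 left).
+365 (one year) → Oct 14, 1869 (832 left).
+365 (one year) → Oct 14, 1870 (467 left).
+365 (one year) → Oct 14, 1871 (102 left).
Oct has 31 days: +18 → Nov 1, 1871 (84 left).
Nov has 30 days: +30 → Dec 1, 1871 (54 left).
Dec has 31 days: +31 → Jan 1, 1872 (23 left).
+23 → Jan 24, 1872.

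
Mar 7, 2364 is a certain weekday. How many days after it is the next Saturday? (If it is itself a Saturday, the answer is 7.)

Mar 7, 2364 is a Saturday.
From Saturday to the next Saturday is 7 days.

7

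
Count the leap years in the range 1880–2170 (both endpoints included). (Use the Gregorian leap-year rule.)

Multiples of 4 in [1880,2170]: 73.
Of those, multiples of 100: 3 (not leap unless ÷400).
Multiples of 400: 1.
Leap years = 73 − 3 + 1 = 71.

71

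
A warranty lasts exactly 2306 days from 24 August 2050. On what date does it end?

December 16, 2056

+365 (one year) → Aug 24, 2051 (1941 left).
+366 (one year; includes Feb 29, 2052) → Aug 24, 2052 (1575 left).
+365 (one year) → Aug 24, 2053 (1210 left).
+365 (one year) → Aug 24, 2054 (845 left).
+365 (one year) → Aug 24, 2055 (480 left).
+366 (one year; includes Feb 29, 2056) → Aug 24, 2056 (114 left).
Aug has 31 days: +8 → Sep 1, 2056 (106 left).
Sep has 30 days: +30 → Oct 1, 2056 (76 left).
Oct has 31 days: +31 → Nov 1, 2056 (45 left).
Nov has 30 days: +30 → Dec 1, 2056 (15 left).
+15 → Dec 16, 2056.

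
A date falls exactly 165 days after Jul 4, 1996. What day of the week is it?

First find the weekday of Jul 4, 1996. Doomsday rule: the anchor day for the 1900s is Wednesday. For year 96: 96÷12 = 8 r 0, and 0÷4 = 0, so 8+0+0 = 8.
Wednesday + 8 ≡ Thursday — that's 1996's doomsday.
In July the doomsday date is Jul 11.
Jul 4 is 7 days before Jul 11; 7 mod 7 = 0, so Thursday − 0 = Thursday.
165 mod 7 = 4, so 165 days after a Thursday is Thursday + 4 = Monday.

Monday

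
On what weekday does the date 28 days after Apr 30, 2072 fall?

Saturday

Apr 30, 2072 is a Saturday.
28 mod 7 = 0, so 28 days after a Saturday is Saturday + 0 = Saturday.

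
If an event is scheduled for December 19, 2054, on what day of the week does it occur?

Saturday

January 1, 2054 is a Thursday.
Jan 1, 2054 → Feb 1, 2054: 31 days (January has 31).
Feb 1, 2054 → Mar 1, 2054: 28 days (February has 28).
Mar 1, 2054 → Apr 1, 2054: 31 days (March has 31).
Apr 1, 2054 → May 1, 2054: 30 days (April has 30).
May 1, 2054 → Jun 1, 2054: 31 days (May has 31).
Jun 1, 2054 → Jul 1, 2054: 30 days (June has 30).
Jul 1, 2054 → Aug 1, 2054: 31 days (July has 31).
Aug 1, 2054 → Sep 1, 2054: 31 days (August has 31).
Sep 1, 2054 → Oct 1, 2054: 30 days (September has 30).
Oct 1, 2054 → Nov 1, 2054: 31 days (October has 31).
Nov 1, 2054 → Dec 1, 2054: 30 days (November has 30).
Dec 1, 2054 → Dec 19, 2054: 18 days.
Total: 352 days.
352 mod 7 = 2, so Thursday + 2 = Saturday.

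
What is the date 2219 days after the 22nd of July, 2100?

August 19, 2106

+365 (one year) → Jul 22, 2101 (1854 left).
+365 (one year) → Jul 22, 2102 (1489 left).
+365 (one year) → Jul 22, 2103 (1124 left).
+366 (one year; includes Feb 29, 2104) → Jul 22, 2104 (758 left).
+365 (one year) → Jul 22, 2105 (393 left).
Jul has 31 days: +10 → Aug 1, 2105 (383 left).
Aug has 31 days: +31 → Sep 1, 2105 (352 left).
Sep has 30 days: +30 → Oct 1, 2105 (322 left).
Oct has 31 days: +31 → Nov 1, 2105 (291 left).
Nov has 30 days: +30 → Dec 1, 2105 (261 left).
Dec has 31 days: +31 → Jan 1, 2106 (230 left).
Jan has 31 days: +31 → Feb 1, 2106 (199 left).
Feb has 28 days: +28 → Mar 1, 2106 (171 left).
Mar has 31 days: +31 → Apr 1, 2106 (140 left).
Apr has 30 days: +30 → May 1, 2106 (110 left).
May has 31 days: +31 → Jun 1, 2106 (79 left).
Jun has 30 days: +30 → Jul 1, 2106 (49 left).
Jul has 31 days: +31 → Aug 1, 2106 (18 left).
+18 → Aug 19, 2106.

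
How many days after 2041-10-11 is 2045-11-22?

1503

Oct 11, 2041 → Oct 11, 2042: 365 days.
Oct 11, 2042 → Oct 11, 2043: 365 days.
Oct 11, 2043 → Oct 11, 2044: 366 days (Feb 29, 2044 is in that span).
Oct 11, 2044 → Oct 11, 2045: 365 days.
Oct 11, 2045 → Nov 11, 2045: 31 days (October has 31).
Nov 11, 2045 → Nov 22, 2045: 11 days.
Total: 1503 days.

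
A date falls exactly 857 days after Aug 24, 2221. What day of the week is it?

Aug 24, 2221 is a Friday.
857 mod 7 = 3, so 857 days after a Friday is Friday + 3 = Monday.

Monday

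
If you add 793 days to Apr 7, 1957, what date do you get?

June 9, 1959

+365 (one year) → Apr 7, 1958 (428 left).
+365 (one year) → Apr 7, 1959 (63 left).
Apr has 30 days: +24 → May 1, 1959 (39 left).
May has 31 days: +31 → Jun 1, 1959 (8 left).
+8 → Jun 9, 1959.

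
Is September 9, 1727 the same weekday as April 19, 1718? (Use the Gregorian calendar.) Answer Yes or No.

Yes

From Apr 19, 1718 to Sep 9, 1727 is 3430 days.
3430 mod 7 = 0, so they are the same weekday.
(Apr 19, 1718 is a Tuesday; Sep 9, 1727 is a Tuesday.)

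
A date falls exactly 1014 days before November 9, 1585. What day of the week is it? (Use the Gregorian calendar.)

Sunday

First find the weekday of Nov 9, 1585. Doomsday rule: the anchor day for the 1500s is Wednesday. For year 85: 85÷12 = 7 r 1, and 1÷4 = 0, so 7+1+0 = 8.
Wednesday + 8 ≡ Thursday — that's 1585's doomsday.
In November the doomsday date is Nov 7.
Nov 9 is 2 days after Nov 7; 2 mod 7 = 2, so Thursday + 2 = Saturday.
1014 mod 7 = 6, so 1014 days before a Saturday is Saturday − 6 = Sunday.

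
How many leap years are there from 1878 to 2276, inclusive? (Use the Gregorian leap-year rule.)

97

Multiples of 4 in [1878,2276]: 100.
Of those, multiples of 100: 4 (not leap unless ÷400).
Multiples of 400: 1.
Leap years = 100 − 4 + 1 = 97.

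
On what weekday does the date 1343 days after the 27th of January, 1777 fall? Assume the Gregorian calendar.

Jan 27, 1777 is a Monday.
1343 mod 7 = 6, so 1343 days after a Monday is Monday + 6 = Sunday.

Sunday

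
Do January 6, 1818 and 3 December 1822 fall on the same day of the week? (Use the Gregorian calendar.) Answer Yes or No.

From Jan 6, 1818 to Dec 3, 1822 is 1792 days.
1792 mod 7 = 0, so they are the same weekday.
(Jan 6, 1818 is a Tuesday; Dec 3, 1822 is a Tuesday.)

Yes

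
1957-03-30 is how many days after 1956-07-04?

Jul 4, 1956 → Aug 4, 1956: 31 days (July has 31).
Aug 4, 1956 → Sep 4, 1956: 31 days (August has 31).
Sep 4, 1956 → Oct 4, 1956: 30 days (September has 30).
Oct 4, 1956 → Nov 4, 1956: 31 days (October has 31).
Nov 4, 1956 → Dec 4, 1956: 30 days (November has 30).
Dec 4, 1956 → Jan 4, 1957: 31 days (December has 31).
Jan 4, 1957 → Feb 4, 1957: 31 days (January has 31).
Feb 4, 1957 → Mar 4, 1957: 28 days (February has 28).
Mar 4, 1957 → Mar 30, 1957: 26 days.
Total: 269 days.

269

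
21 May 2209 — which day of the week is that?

Doomsday rule: the anchor day for the 2200s is Friday. For year 09: 9÷12 = 0 r 9, and 9÷4 = 2, so 0+9+2 = 11.
Friday + 11 ≡ Tuesday — that's 2209's doomsday.
In May the doomsday date is May 9.
May 21 is 12 days after May 9; 12 mod 7 = 5, so Tuesday + 5 = Sunday.

Sunday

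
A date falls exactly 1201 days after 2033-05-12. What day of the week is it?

First find the weekday of May 12, 2033. Doomsday rule: the anchor day for the 2000s is Tuesday. For year 33: 33÷12 = 2 r 9, and 9÷4 = 2, so 2+9+2 = 13.
Tuesday + 13 ≡ Monday — that's 2033's doomsday.
In May the doomsday date is May 9.
May 12 is 3 days after May 9; 3 mod 7 = 3, so Monday + 3 = Thursday.
1201 mod 7 = 4, so 1201 days after a Thursday is Thursday + 4 = Monday.

Monday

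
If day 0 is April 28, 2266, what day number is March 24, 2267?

Apr 28, 2266 → May 28, 2266: 30 days (April has 30).
May 28, 2266 → Jun 28, 2266: 31 days (May has 31).
Jun 28, 2266 → Jul 28, 2266: 30 days (June has 30).
Jul 28, 2266 → Aug 28, 2266: 31 days (July has 31).
Aug 28, 2266 → Sep 28, 2266: 31 days (August has 31).
Sep 28, 2266 → Oct 28, 2266: 30 days (September has 30).
Oct 28, 2266 → Nov 28, 2266: 31 days (October has 31).
Nov 28, 2266 → Dec 28, 2266: 30 days (November has 30).
Dec 28, 2266 → Jan 28, 2267: 31 days (December has 31).
Jan 28, 2267 → Feb 28, 2267: 31 days (January has 31).
Feb 28, 2267 → Mar 24, 2267: 24 days.
Total: 330 days.

330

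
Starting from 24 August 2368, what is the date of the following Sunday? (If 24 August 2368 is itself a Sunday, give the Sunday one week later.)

Aug 24, 2368 is a Saturday.
From Saturday to the next Sunday is 1 day.
Aug 24, 2368 + 1 = Aug 25, 2368.

August 25, 2368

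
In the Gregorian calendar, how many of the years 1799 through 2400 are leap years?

146

Multiples of 4 in [1799,2400]: 151.
Of those, multiples of 100: 7 (not leap unless ÷400).
Multiples of 400: 2.
Leap years = 151 − 7 + 2 = 146.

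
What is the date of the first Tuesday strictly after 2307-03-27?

Mar 27, 2307 is a Wednesday.
From Wednesday to the next Tuesday is 6 days.
Mar 27, 2307 + 6 = Apr 2, 2307.

April 2, 2307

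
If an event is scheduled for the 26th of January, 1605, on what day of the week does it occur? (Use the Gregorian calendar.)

Doomsday rule: the anchor day for the 1600s is Tuesday. For year 05: 5÷12 = 0 r 5, and 5÷4 = 1, so 0+5+1 = 6.
Tuesday + 6 ≡ Monday — that's 1605's doomsday.
In January the doomsday date is Jan 3 (1605 is not a leap year).
Jan 26 is 23 days after Jan 3; 23 mod 7 = 2, so Monday + 2 = Wednesday.

Wednesday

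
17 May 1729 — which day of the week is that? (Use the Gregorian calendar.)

Doomsday rule: the anchor day for the 1700s is Sunday. For year 29: 29÷12 = 2 r 5, and 5÷4 = 1, so 2+5+1 = 8.
Sunday + 8 ≡ Monday — that's 1729's doomsday.
In May the doomsday date is May 9.
May 17 is 8 days after May 9; 8 mod 7 = 1, so Monday + 1 = Tuesday.

Tuesday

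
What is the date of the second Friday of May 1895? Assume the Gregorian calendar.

May 1, 1895 is a Wednesday.
The first Friday is therefore May 3 (2 days later).
The second Friday is 3 + 1×7 = May 10.

May 10, 1895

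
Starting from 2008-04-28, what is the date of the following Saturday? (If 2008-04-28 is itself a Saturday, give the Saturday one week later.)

Apr 28, 2008 is a Monday.
From Monday to the next Saturday is 5 days.
Apr 28, 2008 + 5 = May 3, 2008.

May 3, 2008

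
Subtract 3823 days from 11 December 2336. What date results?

−366 (one year; includes Feb 29, 2336) → Dec 11, 2335 (3457 left).
−365 (one year) → Dec 11, 2334 (3092 left).
−365 (one year) → Dec 11, 2333 (2727 left).
−365 (one year) → Dec 11, 2332 (2362 left).
−366 (one year; includes Feb 29, 2332) → Dec 11, 2331 (1996 left).
−365 (one year) → Dec 11, 2330 (1631 left).
−365 (one year) → Dec 11, 2329 (1266 left).
−365 (one year) → Dec 11, 2328 (901 left).
−366 (one year; includes Feb 29, 2328) → Dec 11, 2327 (535 left).
−365 (one year) → Dec 11, 2326 (170 left).
−11 → Nov 30, 2326 (end of Nov, 30 days; 159 left).
−30 → Oct 31, 2326 (end of Oct, 31 days; 129 left).
−31 → Sep 30, 2326 (end of Sep, 30 days; 98 left).
−30 → Aug 31, 2326 (end of Aug, 31 days; 68 left).
−31 → Jul 31, 2326 (end of Jul, 31 days; 37 left).
−31 → Jun 30, 2326 (end of Jun, 30 days; 6 left).
−6 → Jun 24, 2326.

June 24, 2326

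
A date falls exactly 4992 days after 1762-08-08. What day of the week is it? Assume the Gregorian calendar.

Monday

Aug 8, 1762 is a Sunday.
4992 mod 7 = 1, so 4992 days after a Sunday is Sunday + 1 = Monday.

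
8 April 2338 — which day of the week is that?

Doomsday rule: the anchor day for the 2300s is Wednesday. For year 38: 38÷12 = 3 r 2, and 2÷4 = 0, so 3+2+0 = 5.
Wednesday + 5 ≡ Monday — that's 2338's doomsday.
In April the doomsday date is Apr 4.
Apr 8 is 4 days after Apr 4; 4 mod 7 = 4, so Monday + 4 = Friday.

Friday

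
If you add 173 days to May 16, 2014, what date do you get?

November 5, 2014

May has 31 days: +16 → Jun 1, 2014 (157 left).
Jun has 30 days: +30 → Jul 1, 2014 (127 left).
Jul has 31 days: +31 → Aug 1, 2014 (96 left).
Aug has 31 days: +31 → Sep 1, 2014 (65 left).
Sep has 30 days: +30 → Oct 1, 2014 (35 left).
Oct has 31 days: +31 → Nov 1, 2014 (4 left).
+4 → Nov 5, 2014.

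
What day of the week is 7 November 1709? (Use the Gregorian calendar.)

Doomsday rule: the anchor day for the 1700s is Sunday. For year 09: 9÷12 = 0 r 9, and 9÷4 = 2, so 0+9+2 = 11.
Sunday + 11 ≡ Thursday — that's 1709's doomsday.
In November the doomsday date is Nov 7.
Nov 7 is the doomsday itself: Thursday.

Thursday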